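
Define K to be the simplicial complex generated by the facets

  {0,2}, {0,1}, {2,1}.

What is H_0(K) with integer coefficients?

Order the vertices as 0 < 1 < 2. Listing each simplex with vertices in this order, K has dimension 1 with simplices:

  0-simplices (3): [0], [1], [2]
  1-simplices (3): [0,1], [0,2], [1,2]

Hence C_0 ≅ Z^3, C_1 ≅ Z^3.

The boundary map ∂_1: C_1 → C_0 maps an edge to its endpoints' difference, ∂[p,q] = q − p.
The resulting 3×3 matrix has rank 2, and its Smith normal form has invariant factors (1,1).

Computing H_k = (kernel of ∂_k) / (image of ∂_{k+1}):

  H_0: rank C_0 − rank ∂_1 = 3 − 2 = 1, and the invariant factors of ∂_1 are all 1, so H_0 = Z.

(K is a triangulation of the circle S^1.)

H_0 ≅ Z.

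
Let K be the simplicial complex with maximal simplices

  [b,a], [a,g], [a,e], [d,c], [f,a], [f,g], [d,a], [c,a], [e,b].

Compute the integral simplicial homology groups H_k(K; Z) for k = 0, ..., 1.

H_0 ≅ Z,  H_1 ≅ Z^3.

Fix the vertex order a < b < c < d < e < f < g and write every simplex with vertices in increasing order. Then dim K = 1 and the simplices of K are:

  0-simplices (7): a, b, c, d, e, f, g
  1-simplices (9): ab, ac, ad, ae, af, ag, be, cd, fg

so the chain groups are C_0 ≅ Z^7, C_1 ≅ Z^9.

Boundary ∂_1: C_1 → C_0 maps an edge to its endpoints' difference, ∂[p,q] = q − p. For instance
  ∂cd = d − c.
The resulting 7×9 matrix has rank 6, and its Smith normal form has invariant factors (1,1,1,1,1,1).

Computing H_k = (kernel of ∂_k) / (image of ∂_{k+1}):

  H_0: rank C_0 − rank ∂_1 = 7 − 6 = 1, and the invariant factors of ∂_1 are all 1, so H_0 ≅ Z.
  H_1: rank ker ∂_1 − rank ∂_2 = (9 − 6) − 0 = 3, and there is no ∂_2, so H_1 ≅ Z^3.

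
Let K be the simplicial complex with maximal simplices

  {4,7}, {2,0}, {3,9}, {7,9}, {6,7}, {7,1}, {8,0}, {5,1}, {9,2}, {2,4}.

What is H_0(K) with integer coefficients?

H_0 = Z.

Fix the vertex order 0 < 1 < 2 < 3 < 4 < 5 < 6 < 7 < 8 < 9 and write every simplex with vertices in increasing order. Then dim K = 1 and the simplices of K are:

  0-simplices (10): [0], [1], [2], [3], [4], [5], [6], [7], [8], [9]
  1-simplices (10): [0,2], [0,8], [1,5], [1,7], [2,4], [2,9], [3,9], [4,7], [6,7], [7,9]

Hence C_0 ≅ Z^10, C_1 ≅ Z^10.

∂_1: C_1 → C_0 is given by ∂[p,q] = [q] − [p].
The resulting 10×10 matrix has rank 9, and its Smith normal form has invariant factors (1,1,1,1,1,1,1,1,1).

Reading off H_k = ker ∂_k / im ∂_{k+1}:

  H_0: rank C_0 − rank ∂_1 = 10 − 9 = 1, and the invariant factors of ∂_1 are all 1, so H_0 ≅ Z.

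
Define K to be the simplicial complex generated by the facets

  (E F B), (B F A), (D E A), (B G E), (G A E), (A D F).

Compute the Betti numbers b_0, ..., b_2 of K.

b_0 = 1, b_1 = 1, b_2 = 0.

Take the total order A < B < D < E < F < G on the vertex set. Then K (dimension 2) consists of the simplices:

  0-simplices (6): A, B, D, E, F, G
  1-simplices (12): AB, AD, AE, AF, AG, BE, BF, BG, DE, DF, EF, EG
  2-simplices (6): ABF, ADE, ADF, AEG, BEF, BEG

so the chain groups are C_0 ≅ Z^6, C_1 ≅ Z^12, C_2 ≅ Z^6.

∂_1: C_1 → C_0 sends each edge [p,q] (with p < q) to q − p.
This gives a 6×12 integer matrix of rank 5; reducing to Smith normal form yields diagonal entries (1,1,1,1,1).

Boundary ∂_2: C_2 → C_1 acts by ∂[p,q,r] = [q,r] − [p,r] + [p,q]. For instance
  ∂BEG = EG − BG + BE,
  ∂ABF = BF − AF + AB.
As a 12×6 matrix over Z this has rank 6, with invariant factors (1,1,1,1,1,1).

From H_k ≅ ker(∂_k) / im(∂_{k+1}) we obtain:

  H_0: rank C_0 − rank ∂_1 = 6 − 5 = 1, and the invariant factors of ∂_1 are all 1, so H_0 ≅ Z.
  H_1: rank ker ∂_1 − rank ∂_2 = (12 − 5) − 6 = 1, and the invariant factors of ∂_2 are all 1, so H_1 ≅ Z.
  H_2: rank ker ∂_2 − rank ∂_3 = (6 − 6) − 0 = 0, and there is no ∂_3, so H_2 ≅ 0.

As a check, the Euler characteristic is 6 − 12 + 6 = 0, which agrees with 1 − 1 + 0 = 0.

Hence the Betti numbers are b_0 = 1, b_1 = 1, b_2 = 0.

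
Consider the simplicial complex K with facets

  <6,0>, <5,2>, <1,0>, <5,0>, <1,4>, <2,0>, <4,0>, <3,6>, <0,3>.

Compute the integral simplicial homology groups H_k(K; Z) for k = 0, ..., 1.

Take the total order 0 < 1 < 2 < 3 < 4 < 5 < 6 on the vertex set. Then K (dimension 1) consists of the simplices:

  0-simplices (7): [0], [1], [2], [3], [4], [5], [6]
  1-simplices (9): [0,1], [0,2], [0,3], [0,4], [0,5], [0,6], [1,4], [2,5], [3,6]

giving chain groups C_0 ≅ Z^7, C_1 ≅ Z^9.

∂_1: C_1 → C_0 sends each edge [p,q] (with p < q) to q − p.
The 7×9 boundary matrix has rank 6 and Smith normal form diag(1,1,1,1,1,1).

Now H_k = ker ∂_k / im ∂_{k+1}, so:

  H_0: rank C_0 − rank ∂_1 = 7 − 6 = 1, and the invariant factors of ∂_1 are all 1, so H_0 = Z.
  H_1: rank ker ∂_1 − rank ∂_2 = (9 − 6) − 0 = 3, and there is no ∂_2, so H_1 = Z^3.

H_0 ≅ Z,  H_1 ≅ Z^3.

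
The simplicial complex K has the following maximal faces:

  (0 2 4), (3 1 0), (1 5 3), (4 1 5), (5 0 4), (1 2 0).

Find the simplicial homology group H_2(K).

Order the vertices as 0 < 1 < 2 < 3 < 4 < 5. Listing each simplex with vertices in this order, K has dimension 2 with simplices:

  0-simplices (6): [0], [1], [2], [3], [4], [5]
  1-simplices (12): [0,1], [0,2], [0,3], [0,4], [0,5], [1,2], [1,3], [1,4], [1,5], [2,4], [3,5], [4,5]
  2-simplices (6): [0,1,2], [0,1,3], [0,2,4], [0,4,5], [1,3,5], [1,4,5]

Hence C_0 ≅ Z^6, C_1 ≅ Z^12, C_2 ≅ Z^6.

Boundary ∂_1: C_1 → C_0 sends each edge [p,q] (with p < q) to q − p.
As a 6×12 matrix over Z this has rank 5, with invariant factors (1,1,1,1,1).

∂_2: C_2 → C_1 sends each 2-simplex [p,q,r] to [q,r] − [p,r] + [p,q]. For instance
  ∂[0,1,3] = [1,3] − [0,3] + [0,1],
  ∂[1,3,5] = [3,5] − [1,5] + [1,3].
This gives a 12×6 integer matrix of rank 6; reducing to Smith normal form yields diagonal entries (1,1,1,1,1,1).

From H_k ≅ ker(∂_k) / im(∂_{k+1}) we obtain:

  H_2: rank ker ∂_2 − rank ∂_3 = (6 − 6) − 0 = 0, and there is no ∂_3, so H_2 ≅ 0.

(K is a triangulation of the cylinder S^1 x I.)

H_2 = 0.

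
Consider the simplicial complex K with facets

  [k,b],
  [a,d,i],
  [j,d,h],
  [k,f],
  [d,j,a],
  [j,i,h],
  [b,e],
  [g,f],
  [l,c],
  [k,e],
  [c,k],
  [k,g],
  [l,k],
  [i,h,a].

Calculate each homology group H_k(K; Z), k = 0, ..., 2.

H_0 = Z^2,  H_1 = Z^4,  H_2 = 0.

Order the vertices as a < b < c < d < e < f < g < h < i < j < k < l. Listing each simplex with vertices in this order, K has dimension 2 with simplices:

  0-simplices (12): a, b, c, d, e, f, g, h, i, j, k, l
  1-simplices (19): ad, ah, ai, aj, be, bk, ck, cl, dh, di, dj, ek, fg, fk, gk, hi, hj, ij, kl
  2-simplices (5): adi, adj, ahi, dhj, hij

Hence C_0 ≅ Z^12, C_1 ≅ Z^19, C_2 ≅ Z^5.

Boundary ∂_1: C_1 → C_0 is given by ∂[p,q] = [q] − [p].
As a 12×19 matrix over Z this has rank 10, with invariant factors (1,1,1,1,1,1,1,1,1,1).

Boundary ∂_2: C_2 → C_1 maps a triangle to the signed sum of its edges. For instance
  ∂hij = ij − hj + hi,
  ∂dhj = hj − dj + dh.
The resulting 19×5 matrix has rank 5, and its Smith normal form has invariant factors (1,1,1,1,1).

Computing H_k = (kernel of ∂_k) / (image of ∂_{k+1}):

  H_0: rank C_0 − rank ∂_1 = 12 − 10 = 2, and the invariant factors of ∂_1 are all 1, so H_0 ≅ Z^2.
  H_1: rank ker ∂_1 − rank ∂_2 = (19 − 10) − 5 = 4, and the invariant factors of ∂_2 are all 1, so H_1 ≅ Z^4.
  H_2: rank ker ∂_2 − rank ∂_3 = (5 − 5) − 0 = 0, and there is no ∂_3, so H_2 ≅ 0.

(K is a triangulation of the disjoint union of a wedge of 3 circles and the Möbius band.)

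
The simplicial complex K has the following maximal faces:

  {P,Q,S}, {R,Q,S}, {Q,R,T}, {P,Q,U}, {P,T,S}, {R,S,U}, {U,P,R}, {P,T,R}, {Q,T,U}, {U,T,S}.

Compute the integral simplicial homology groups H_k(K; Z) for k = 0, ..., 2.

H_0 ≅ Z,  H_1 ≅ Z/2,  H_2 = 0.

Order the vertices as P < Q < R < S < T < U. Listing each simplex with vertices in this order, K has dimension 2 with simplices:

  0-simplices (6): P, Q, R, S, T, U
  1-simplices (15): PQ, PR, PS, PT, PU, QR, QS, QT, QU, RS, RT, RU, ST, SU, TU
  2-simplices (10): PQS, PQU, PRT, PRU, PST, QRS, QRT, QTU, RSU, STU

giving chain groups C_0 ≅ Z^6, C_1 ≅ Z^15, C_2 ≅ Z^10.

Boundary ∂_1: C_1 → C_0 sends each edge [p,q] (with p < q) to q − p.
This gives a 6×15 integer matrix of rank 5; reducing to Smith normal form yields diagonal entries (1,1,1,1,1).

Boundary ∂_2: C_2 → C_1 acts by ∂[p,q,r] = [q,r] − [p,r] + [p,q]. For instance
  ∂PST = ST − PT + PS,
  ∂PRT = RT − PT + PR.
As a 15×10 matrix over Z this has rank 10, with invariant factors (1,1,1,1,1,1,1,1,1,2).

Reading off H_k = ker ∂_k / im ∂_{k+1}:

  H_0: rank C_0 − rank ∂_1 = 6 − 5 = 1, and the invariant factors of ∂_1 are all 1, so H_0 ≅ Z.
  H_1: rank ker ∂_1 − rank ∂_2 = (15 − 5) − 10 = 0, and ∂_2 has invariant factor 2 > 1, so H_1 ≅ Z/2.
  H_2: rank ker ∂_2 − rank ∂_3 = (10 − 10) − 0 = 0, and there is no ∂_3, so H_2 ≅ 0.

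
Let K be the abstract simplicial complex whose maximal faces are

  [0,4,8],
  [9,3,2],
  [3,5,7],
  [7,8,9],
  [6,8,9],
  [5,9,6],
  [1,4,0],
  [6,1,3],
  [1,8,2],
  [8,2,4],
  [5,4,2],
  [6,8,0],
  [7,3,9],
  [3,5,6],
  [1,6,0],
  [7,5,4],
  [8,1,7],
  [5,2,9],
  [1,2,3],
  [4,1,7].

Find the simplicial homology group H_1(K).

Order the vertices as 0 < 1 < 2 < 3 < 4 < 5 < 6 < 7 < 8 < 9. Listing each simplex with vertices in this order, K has dimension 2 with simplices:

  0-simplices (10): [0], [1], [2], [3], [4], [5], [6], [7], [8], [9]
  1-simplices (30): (30 of them)
  2-simplices (20): (20 of them)

so the chain groups are C_0 ≅ Z^10, C_1 ≅ Z^30, C_2 ≅ Z^20.

The boundary map ∂_1: C_1 → C_0 sends each edge [p,q] (with p < q) to q − p. For instance
  ∂[5,9] = [9] − [5].
The resulting 10×30 matrix has rank 9, and its Smith normal form has invariant factors (1,1,1,1,1,1,1,1,1).

∂_2: C_2 → C_1 acts by ∂[p,q,r] = [q,r] − [p,r] + [p,q]. For instance
  ∂[1,7,8] = [7,8] − [1,8] + [1,7],
  ∂[1,3,6] = [3,6] − [1,6] + [1,3].
The resulting 30×20 matrix has rank 20, and its Smith normal form has invariant factors (1,1,1,1,1,1,1,1,1,1,1,1,1,1,1,1,1,1,1,2).

Reading off H_k = ker ∂_k / im ∂_{k+1}:

  H_1: rank ker ∂_1 − rank ∂_2 = (30 − 9) − 20 = 1, and ∂_2 has invariant factor 2 > 1, so H_1 ≅ Z ⊕ Z/2.

H_1 = Z ⊕ Z/2.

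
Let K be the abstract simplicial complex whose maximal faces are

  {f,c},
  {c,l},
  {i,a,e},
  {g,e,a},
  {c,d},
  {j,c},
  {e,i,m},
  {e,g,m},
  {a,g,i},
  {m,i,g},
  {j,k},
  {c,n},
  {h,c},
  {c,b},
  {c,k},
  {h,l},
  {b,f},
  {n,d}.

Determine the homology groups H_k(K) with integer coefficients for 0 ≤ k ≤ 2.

H_0 ≅ Z^2,  H_1 ≅ Z^4,  H_2 ≅ Z.

Order the vertices as a < b < c < d < e < f < g < h < i < j < k < l < m < n. Listing each simplex with vertices in this order, K has dimension 2 with simplices:

  0-simplices (14): a, b, c, d, e, f, g, h, i, j, k, l, m, n
  1-simplices (21): ae, ag, ai, bc, bf, cd, cf, ch, cj, ck, cl, cn, dn, eg, ei, em, gi, gm, hl, im, jk
  2-simplices (6): aeg, aei, agi, egm, eim, gim

giving chain groups C_0 ≅ Z^14, C_1 ≅ Z^21, C_2 ≅ Z^6.

∂_1: C_1 → C_0 is given by ∂[p,q] = [q] − [p]. For instance
  ∂cd = d − c.
The 14×21 boundary matrix has rank 12 and Smith normal form diag(1,1,1,1,1,1,1,1,1,1,1,1).

Boundary ∂_2: C_2 → C_1 sends each 2-simplex [p,q,r] to [q,r] − [p,r] + [p,q]. For instance
  ∂egm = gm − em + eg,
  ∂aeg = eg − ag + ae.
The resulting 21×6 matrix has rank 5, and its Smith normal form has invariant factors (1,1,1,1,1).

Now H_k = ker ∂_k / im ∂_{k+1}, so:

  H_0: rank C_0 − rank ∂_1 = 14 − 12 = 2, and the invariant factors of ∂_1 are all 1, so H_0 = Z^2.
  H_1: rank ker ∂_1 − rank ∂_2 = (21 − 12) − 5 = 4, and the invariant factors of ∂_2 are all 1, so H_1 = Z^4.
  H_2: rank ker ∂_2 − rank ∂_3 = (6 − 5) − 0 = 1, and there is no ∂_3, so H_2 = Z.

(K is a triangulation of the disjoint union of a wedge of 4 circles and the 2-sphere S^2.)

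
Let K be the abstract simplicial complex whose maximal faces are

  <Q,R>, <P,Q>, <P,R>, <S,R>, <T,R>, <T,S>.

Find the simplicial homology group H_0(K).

H_0 ≅ Z.

Order the vertices as P < Q < R < S < T. Listing each simplex with vertices in this order, K has dimension 1 with simplices:

  0-simplices (5): P, Q, R, S, T
  1-simplices (6): PQ, PR, QR, RS, RT, ST

giving chain groups C_0 ≅ Z^5, C_1 ≅ Z^6.

Boundary ∂_1: C_1 → C_0 maps an edge to its endpoints' difference, ∂[p,q] = q − p. For instance
  ∂QR = R − Q.
This gives a 5×6 integer matrix of rank 4; reducing to Smith normal form yields diagonal entries (1,1,1,1).

From H_k ≅ ker(∂_k) / im(∂_{k+1}) we obtain:

  H_0: rank C_0 − rank ∂_1 = 5 − 4 = 1, and the invariant factors of ∂_1 are all 1, so H_0 = Z.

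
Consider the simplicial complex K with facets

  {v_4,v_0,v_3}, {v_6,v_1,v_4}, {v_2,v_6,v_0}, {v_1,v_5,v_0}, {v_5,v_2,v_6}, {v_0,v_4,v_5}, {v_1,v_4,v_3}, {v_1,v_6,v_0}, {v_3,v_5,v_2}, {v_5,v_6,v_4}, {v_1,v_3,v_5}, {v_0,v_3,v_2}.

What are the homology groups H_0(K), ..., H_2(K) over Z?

We work with the vertex ordering v_0 < v_1 < v_2 < v_3 < v_4 < v_5 < v_6. The simplices of K, each written with vertices in increasing order, are:

  0-simplices (7): [v_0], [v_1], [v_2], [v_3], [v_4], [v_5], [v_6]
  1-simplices (18): (18 of them)
  2-simplices (12): (12 of them)

so the chain groups are C_0 ≅ Z^7, C_1 ≅ Z^18, C_2 ≅ Z^12.

∂_1: C_1 → C_0 sends each edge [p,q] (with p < q) to q − p. For instance
  ∂[v_0,v_6] = [v_6] − [v_0].
The 7×18 boundary matrix has rank 6 and Smith normal form diag(1,1,1,1,1,1).

The boundary map ∂_2: C_2 → C_1 sends each 2-simplex [p,q,r] to [q,r] − [p,r] + [p,q]. For instance
  ∂[v_1,v_3,v_4] = [v_3,v_4] − [v_1,v_4] + [v_1,v_3],
  ∂[v_0,v_3,v_4] = [v_3,v_4] − [v_0,v_4] + [v_0,v_3].
The resulting 18×12 matrix has rank 12, and its Smith normal form has invariant factors (1,1,1,1,1,1,1,1,1,1,1,2).

Computing H_k = (kernel of ∂_k) / (image of ∂_{k+1}):

  H_0: rank C_0 − rank ∂_1 = 7 − 6 = 1, and the invariant factors of ∂_1 are all 1, so H_0 = Z.
  H_1: rank ker ∂_1 − rank ∂_2 = (18 − 6) − 12 = 0, and ∂_2 has invariant factor 2 > 1, so H_1 = Z/2.
  H_2: rank ker ∂_2 − rank ∂_3 = (12 − 12) − 0 = 0, and there is no ∂_3, so H_2 = 0.

(K is a triangulation of the real projective plane RP^2.)

H_0 ≅ Z,  H_1 ≅ Z/2,  H_2 = 0.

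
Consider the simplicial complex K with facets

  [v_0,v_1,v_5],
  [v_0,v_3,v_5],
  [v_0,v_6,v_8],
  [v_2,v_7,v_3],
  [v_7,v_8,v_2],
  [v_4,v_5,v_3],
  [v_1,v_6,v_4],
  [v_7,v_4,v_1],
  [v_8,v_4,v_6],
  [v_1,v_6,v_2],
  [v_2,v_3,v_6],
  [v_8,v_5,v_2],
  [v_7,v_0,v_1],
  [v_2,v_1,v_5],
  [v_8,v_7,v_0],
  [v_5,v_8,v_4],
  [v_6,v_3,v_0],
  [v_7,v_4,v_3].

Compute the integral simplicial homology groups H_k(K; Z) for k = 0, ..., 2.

H_0 ≅ Z,  H_1 ≅ Z^2,  H_2 ≅ Z.

We work with the vertex ordering v_0 < v_1 < v_2 < v_3 < v_4 < v_5 < v_6 < v_7 < v_8. The simplices of K, each written with vertices in increasing order, are:

  0-simplices (9): [v_0], [v_1], [v_2], [v_3], [v_4], [v_5], [v_6], [v_7], [v_8]
  1-simplices (27): (27 of them)
  2-simplices (18): (18 of them)

Hence C_0 ≅ Z^9, C_1 ≅ Z^27, C_2 ≅ Z^18.

Boundary ∂_1: C_1 → C_0 maps an edge to its endpoints' difference, ∂[p,q] = q − p. For instance
  ∂[v_0,v_8] = [v_8] − [v_0].
The 9×27 boundary matrix has rank 8 and Smith normal form diag(1,1,1,1,1,1,1,1).

The boundary map ∂_2: C_2 → C_1 acts by ∂[p,q,r] = [q,r] − [p,r] + [p,q]. For instance
  ∂[v_2,v_7,v_8] = [v_7,v_8] − [v_2,v_8] + [v_2,v_7],
  ∂[v_0,v_1,v_5] = [v_1,v_5] − [v_0,v_5] + [v_0,v_1].
The resulting 27×18 matrix has rank 17, and its Smith normal form has invariant factors (1,1,1,1,1,1,1,1,1,1,1,1,1,1,1,1,1).

Computing H_k = (kernel of ∂_k) / (image of ∂_{k+1}):

  H_0: rank C_0 − rank ∂_1 = 9 − 8 = 1, and the invariant factors of ∂_1 are all 1, so H_0 ≅ Z.
  H_1: rank ker ∂_1 − rank ∂_2 = (27 − 8) − 17 = 2, and the invariant factors of ∂_2 are all 1, so H_1 ≅ Z^2.
  H_2: rank ker ∂_2 − rank ∂_3 = (18 − 17) − 0 = 1, and there is no ∂_3, so H_2 ≅ Z.

As a check, the Euler characteristic is 9 − 27 + 18 = 0, which agrees with 1 − 2 + 1 = 0.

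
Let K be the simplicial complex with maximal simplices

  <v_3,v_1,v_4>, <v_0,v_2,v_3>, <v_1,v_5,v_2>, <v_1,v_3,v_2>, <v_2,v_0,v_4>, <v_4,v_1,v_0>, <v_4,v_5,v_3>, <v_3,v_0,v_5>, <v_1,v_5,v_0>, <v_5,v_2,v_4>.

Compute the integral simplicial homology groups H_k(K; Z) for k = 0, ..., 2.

We work with the vertex ordering v_0 < v_1 < v_2 < v_3 < v_4 < v_5. The simplices of K, each written with vertices in increasing order, are:

  0-simplices (6): [v_0], [v_1], [v_2], [v_3], [v_4], [v_5]
  1-simplices (15): (15 of them)
  2-simplices (10): [v_0,v_1,v_4], [v_0,v_1,v_5], [v_0,v_2,v_3], [v_0,v_2,v_4], [v_0,v_3,v_5], [v_1,v_2,v_3], [v_1,v_2,v_5], [v_1,v_3,v_4], [v_2,v_4,v_5], [v_3,v_4,v_5]

Hence C_0 ≅ Z^6, C_1 ≅ Z^15, C_2 ≅ Z^10.

The boundary map ∂_1: C_1 → C_0 maps an edge to its endpoints' difference, ∂[p,q] = q − p. For instance
  ∂[v_1,v_2] = [v_2] − [v_1].
This gives a 6×15 integer matrix of rank 5; reducing to Smith normal form yields diagonal entries (1,1,1,1,1).

The boundary map ∂_2: C_2 → C_1 maps a triangle to the signed sum of its edges. For instance
  ∂[v_1,v_2,v_3] = [v_2,v_3] − [v_1,v_3] + [v_1,v_2],
  ∂[v_0,v_1,v_4] = [v_1,v_4] − [v_0,v_4] + [v_0,v_1].
As a 15×10 matrix over Z this has rank 10, with invariant factors (1,1,1,1,1,1,1,1,1,2).

Reading off H_k = ker ∂_k / im ∂_{k+1}:

  H_0: rank C_0 − rank ∂_1 = 6 − 5 = 1, and the invariant factors of ∂_1 are all 1, so H_0 ≅ Z.
  H_1: rank ker ∂_1 − rank ∂_2 = (15 − 5) − 10 = 0, and ∂_2 has invariant factor 2 > 1, so H_1 ≅ Z/2.
  H_2: rank ker ∂_2 − rank ∂_3 = (10 − 10) − 0 = 0, and there is no ∂_3, so H_2 ≅ 0.

H_0 ≅ Z,  H_1 ≅ Z/2,  H_2 = 0.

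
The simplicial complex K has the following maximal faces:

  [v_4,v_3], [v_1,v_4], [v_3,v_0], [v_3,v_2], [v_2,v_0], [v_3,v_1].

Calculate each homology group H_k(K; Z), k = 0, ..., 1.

H_0 = Z,  H_1 = Z^2.

We work with the vertex ordering v_0 < v_1 < v_2 < v_3 < v_4. The simplices of K, each written with vertices in increasing order, are:

  0-simplices (5): [v_0], [v_1], [v_2], [v_3], [v_4]
  1-simplices (6): [v_0,v_2], [v_0,v_3], [v_1,v_3], [v_1,v_4], [v_2,v_3], [v_3,v_4]

giving chain groups C_0 ≅ Z^5, C_1 ≅ Z^6.

∂_1: C_1 → C_0 is given by ∂[p,q] = [q] − [p]. For instance
  ∂[v_2,v_3] = [v_3] − [v_2].
As a 5×6 matrix over Z this has rank 4, with invariant factors (1,1,1,1).

Now H_k = ker ∂_k / im ∂_{k+1}, so:

  H_0: rank C_0 − rank ∂_1 = 5 − 4 = 1, and the invariant factors of ∂_1 are all 1, so H_0 = Z.
  H_1: rank ker ∂_1 − rank ∂_2 = (6 − 4) − 0 = 2, and there is no ∂_2, so H_1 = Z^2.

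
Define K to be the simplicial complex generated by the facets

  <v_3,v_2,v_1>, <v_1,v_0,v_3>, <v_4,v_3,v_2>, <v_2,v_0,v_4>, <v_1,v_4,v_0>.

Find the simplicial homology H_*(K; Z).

Take the total order v_0 < v_1 < v_2 < v_3 < v_4 on the vertex set. Then K (dimension 2) consists of the simplices:

  0-simplices (5): [v_0], [v_1], [v_2], [v_3], [v_4]
  1-simplices (10): [v_0,v_1], [v_0,v_2], [v_0,v_3], [v_0,v_4], [v_1,v_2], [v_1,v_3], [v_1,v_4], [v_2,v_3], [v_2,v_4], [v_3,v_4]
  2-simplices (5): [v_0,v_1,v_3], [v_0,v_1,v_4], [v_0,v_2,v_4], [v_1,v_2,v_3], [v_2,v_3,v_4]

so the chain groups are C_0 ≅ Z^5, C_1 ≅ Z^10, C_2 ≅ Z^5.

∂_1: C_1 → C_0 maps an edge to its endpoints' difference, ∂[p,q] = q − p. For instance
  ∂[v_1,v_3] = [v_3] − [v_1].
The resulting 5×10 matrix has rank 4, and its Smith normal form has invariant factors (1,1,1,1).

∂_2: C_2 → C_1 maps a triangle to the signed sum of its edges. For instance
  ∂[v_0,v_2,v_4] = [v_2,v_4] − [v_0,v_4] + [v_0,v_2],
  ∂[v_2,v_3,v_4] = [v_3,v_4] − [v_2,v_4] + [v_2,v_3].
This gives a 10×5 integer matrix of rank 5; reducing to Smith normal form yields diagonal entries (1,1,1,1,1).

Computing H_k = (kernel of ∂_k) / (image of ∂_{k+1}):

  H_0: rank C_0 − rank ∂_1 = 5 − 4 = 1, and the invariant factors of ∂_1 are all 1, so H_0 = Z.
  H_1: rank ker ∂_1 − rank ∂_2 = (10 − 4) − 5 = 1, and the invariant factors of ∂_2 are all 1, so H_1 = Z.
  H_2: rank ker ∂_2 − rank ∂_3 = (5 − 5) − 0 = 0, and there is no ∂_3, so H_2 = 0.

H_0 ≅ Z,  H_1 ≅ Z,  H_2 = 0.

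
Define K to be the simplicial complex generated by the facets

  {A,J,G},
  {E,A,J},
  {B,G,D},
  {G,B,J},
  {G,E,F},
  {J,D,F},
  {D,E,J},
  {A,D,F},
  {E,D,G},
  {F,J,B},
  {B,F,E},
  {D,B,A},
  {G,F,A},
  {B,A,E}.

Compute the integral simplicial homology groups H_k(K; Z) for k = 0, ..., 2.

H_0 = Z,  H_1 = Z^2,  H_2 = Z.

Order the vertices as A < B < D < E < F < G < J. Listing each simplex with vertices in this order, K has dimension 2 with simplices:

  0-simplices (7): A, B, D, E, F, G, J
  1-simplices (21): AB, AD, AE, AF, AG, AJ, BD, BE, BF, BG, BJ, DE, DF, DG, DJ, EF, EG, EJ, FG, FJ, GJ
  2-simplices (14): ABD, ABE, ADF, AEJ, AFG, AGJ, BDG, BEF, BFJ, BGJ, DEG, DEJ, DFJ, EFG

Hence C_0 ≅ Z^7, C_1 ≅ Z^21, C_2 ≅ Z^14.

Boundary ∂_1: C_1 → C_0 maps an edge to its endpoints' difference, ∂[p,q] = q − p.
As a 7×21 matrix over Z this has rank 6, with invariant factors (1,1,1,1,1,1).

The boundary map ∂_2: C_2 → C_1 maps a triangle to the signed sum of its edges. For instance
  ∂BFJ = FJ − BJ + BF,
  ∂ABD = BD − AD + AB.
The resulting 21×14 matrix has rank 13, and its Smith normal form has invariant factors (1,1,1,1,1,1,1,1,1,1,1,1,1).

From H_k ≅ ker(∂_k) / im(∂_{k+1}) we obtain:

  H_0: rank C_0 − rank ∂_1 = 7 − 6 = 1, and the invariant factors of ∂_1 are all 1, so H_0 ≅ Z.
  H_1: rank ker ∂_1 − rank ∂_2 = (21 − 6) − 13 = 2, and the invariant factors of ∂_2 are all 1, so H_1 ≅ Z^2.
  H_2: rank ker ∂_2 − rank ∂_3 = (14 − 13) − 0 = 1, and there is no ∂_3, so H_2 ≅ Z.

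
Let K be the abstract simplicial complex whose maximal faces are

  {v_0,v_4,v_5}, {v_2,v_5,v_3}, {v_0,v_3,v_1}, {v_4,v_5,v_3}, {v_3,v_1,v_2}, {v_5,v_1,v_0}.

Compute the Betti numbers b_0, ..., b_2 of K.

K has 6 vertices, 12 edges, 6 triangles.
rank ∂_0 = 0, rank ∂_1 = 5 ⇒ b_0 = 6 − 0 − 5 = 1; all invariant factors of ∂_1 are 1 so no torsion. So H_0 = Z.
rank ∂_1 = 5, rank ∂_2 = 6 ⇒ b_1 = 12 − 5 − 6 = 1; all invariant factors of ∂_2 are 1 so no torsion. So H_1 = Z.
rank ∂_2 = 6, rank ∂_3 = 0 ⇒ b_2 = 6 − 6 − 0 = 0. So H_2 = 0.

b_0 = 1, b_1 = 1, b_2 = 0.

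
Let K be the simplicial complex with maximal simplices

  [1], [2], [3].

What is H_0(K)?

H_0 = Z^3.

Take the total order 1 < 2 < 3 on the vertex set. Then K (dimension 0) consists of the simplices:

  0-simplices (3): [1], [2], [3]

so the chain groups are C_0 ≅ Z^3.

Computing H_k = (kernel of ∂_k) / (image of ∂_{k+1}):

  H_0: rank C_0 − rank ∂_1 = 3 − 0 = 3, and there is no ∂_1, so H_0 ≅ Z^3.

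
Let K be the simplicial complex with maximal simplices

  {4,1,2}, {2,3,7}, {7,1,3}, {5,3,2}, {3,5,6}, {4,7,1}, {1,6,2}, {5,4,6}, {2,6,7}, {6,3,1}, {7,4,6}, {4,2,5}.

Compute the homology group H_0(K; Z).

Order the vertices as 1 < 2 < 3 < 4 < 5 < 6 < 7. Listing each simplex with vertices in this order, K has dimension 2 with simplices:

  0-simplices (7): [1], [2], [3], [4], [5], [6], [7]
  1-simplices (18): [1,2], [1,3], [1,4], [1,6], [1,7], [2,3], [2,4], [2,5], [2,6], [2,7], [3,5], [3,6], [3,7], [4,5], [4,6], [4,7], [5,6], [6,7]
  2-simplices (12): [1,2,4], [1,2,6], [1,3,6], [1,3,7], [1,4,7], [2,3,5], [2,3,7], [2,4,5], [2,6,7], [3,5,6], [4,5,6], [4,6,7]

so the chain groups are C_0 ≅ Z^7, C_1 ≅ Z^18, C_2 ≅ Z^12.

Boundary ∂_1: C_1 → C_0 is given by ∂[p,q] = [q] − [p]. For instance
  ∂[3,5] = [5] − [3].
The resulting 7×18 matrix has rank 6, and its Smith normal form has invariant factors (1,1,1,1,1,1).

Boundary ∂_2: C_2 → C_1 maps a triangle to the signed sum of its edges. For instance
  ∂[2,3,5] = [3,5] − [2,5] + [2,3],
  ∂[1,2,6] = [2,6] − [1,6] + [1,2].
As a 18×12 matrix over Z this has rank 12, with invariant factors (1,1,1,1,1,1,1,1,1,1,1,2).

From H_k ≅ ker(∂_k) / im(∂_{k+1}) we obtain:

  H_0: rank C_0 − rank ∂_1 = 7 − 6 = 1, and the invariant factors of ∂_1 are all 1, so H_0 = Z.

H_0 = Z.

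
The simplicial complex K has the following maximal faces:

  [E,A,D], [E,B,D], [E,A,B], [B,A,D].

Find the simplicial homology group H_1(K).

Order the vertices as A < B < D < E. Listing each simplex with vertices in this order, K has dimension 2 with simplices:

  0-simplices (4): A, B, D, E
  1-simplices (6): AB, AD, AE, BD, BE, DE
  2-simplices (4): ABD, ABE, ADE, BDE

giving chain groups C_0 ≅ Z^4, C_1 ≅ Z^6, C_2 ≅ Z^4.

Boundary ∂_1: C_1 → C_0 maps an edge to its endpoints' difference, ∂[p,q] = q − p.
This gives a 4×6 integer matrix of rank 3; reducing to Smith normal form yields diagonal entries (1,1,1).

∂_2: C_2 → C_1 acts by ∂[p,q,r] = [q,r] − [p,r] + [p,q]. For instance
  ∂ADE = DE − AE + AD,
  ∂ABD = BD − AD + AB.
The resulting 6×4 matrix has rank 3, and its Smith normal form has invariant factors (1,1,1).

From H_k ≅ ker(∂_k) / im(∂_{k+1}) we obtain:

  H_1: rank ker ∂_1 − rank ∂_2 = (6 − 3) − 3 = 0, and the invariant factors of ∂_2 are all 1, so H_1 = 0.

H_1 ≅ 0.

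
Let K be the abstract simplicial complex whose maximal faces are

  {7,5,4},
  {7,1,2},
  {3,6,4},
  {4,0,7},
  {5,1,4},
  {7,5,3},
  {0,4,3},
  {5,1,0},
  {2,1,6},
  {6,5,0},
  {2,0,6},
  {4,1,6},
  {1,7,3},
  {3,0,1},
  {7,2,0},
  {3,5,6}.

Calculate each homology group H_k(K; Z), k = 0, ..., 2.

H_0 ≅ Z,  H_1 ≅ Z^2,  H_2 ≅ Z.

Take the total order 0 < 1 < 2 < 3 < 4 < 5 < 6 < 7 on the vertex set. Then K (dimension 2) consists of the simplices:

  0-simplices (8): [0], [1], [2], [3], [4], [5], [6], [7]
  1-simplices (24): (24 of them)
  2-simplices (16): [0,1,3], [0,1,5], [0,2,6], [0,2,7], [0,3,4], [0,4,7], [0,5,6], [1,2,6], [1,2,7], [1,3,7], [1,4,5], [1,4,6], [3,4,6], [3,5,6], [3,5,7], [4,5,7]

giving chain groups C_0 ≅ Z^8, C_1 ≅ Z^24, C_2 ≅ Z^16.

∂_1: C_1 → C_0 maps an edge to its endpoints' difference, ∂[p,q] = q − p.
This gives a 8×24 integer matrix of rank 7; reducing to Smith normal form yields diagonal entries (1,1,1,1,1,1,1).

∂_2: C_2 → C_1 acts by ∂[p,q,r] = [q,r] − [p,r] + [p,q]. For instance
  ∂[0,5,6] = [5,6] − [0,6] + [0,5],
  ∂[1,3,7] = [3,7] − [1,7] + [1,3].
The resulting 24×16 matrix has rank 15, and its Smith normal form has invariant factors (1,1,1,1,1,1,1,1,1,1,1,1,1,1,1).

Reading off H_k = ker ∂_k / im ∂_{k+1}:

  H_0: rank C_0 − rank ∂_1 = 8 − 7 = 1, and the invariant factors of ∂_1 are all 1, so H_0 = Z.
  H_1: rank ker ∂_1 − rank ∂_2 = (24 − 7) − 15 = 2, and the invariant factors of ∂_2 are all 1, so H_1 = Z^2.
  H_2: rank ker ∂_2 − rank ∂_3 = (16 − 15) − 0 = 1, and there is no ∂_3, so H_2 = Z.

As a check, the Euler characteristic is 8 − 24 + 16 = 0, which agrees with 1 − 2 + 1 = 0.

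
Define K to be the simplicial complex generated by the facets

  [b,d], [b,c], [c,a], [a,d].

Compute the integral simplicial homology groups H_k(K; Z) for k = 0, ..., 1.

K has 4 vertices, 4 edges.
rank ∂_0 = 0, rank ∂_1 = 3 ⇒ b_0 = 4 − 0 − 3 = 1; all invariant factors of ∂_1 are 1 so no torsion. So H_0 = Z.
rank ∂_1 = 3, rank ∂_2 = 0 ⇒ b_1 = 4 − 3 − 0 = 1. So H_1 = Z.

H_0 ≅ Z,  H_1 ≅ Z.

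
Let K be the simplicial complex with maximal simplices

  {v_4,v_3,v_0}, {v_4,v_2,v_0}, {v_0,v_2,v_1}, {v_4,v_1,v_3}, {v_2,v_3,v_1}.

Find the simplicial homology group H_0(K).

We work with the vertex ordering v_0 < v_1 < v_2 < v_3 < v_4. The simplices of K, each written with vertices in increasing order, are:

  0-simplices (5): [v_0], [v_1], [v_2], [v_3], [v_4]
  1-simplices (10): [v_0,v_1], [v_0,v_2], [v_0,v_3], [v_0,v_4], [v_1,v_2], [v_1,v_3], [v_1,v_4], [v_2,v_3], [v_2,v_4], [v_3,v_4]
  2-simplices (5): [v_0,v_1,v_2], [v_0,v_2,v_4], [v_0,v_3,v_4], [v_1,v_2,v_3], [v_1,v_3,v_4]

giving chain groups C_0 ≅ Z^5, C_1 ≅ Z^10, C_2 ≅ Z^5.

∂_1: C_1 → C_0 is given by ∂[p,q] = [q] − [p].
The resulting 5×10 matrix has rank 4, and its Smith normal form has invariant factors (1,1,1,1).

Boundary ∂_2: C_2 → C_1 maps a triangle to the signed sum of its edges. For instance
  ∂[v_0,v_1,v_2] = [v_1,v_2] − [v_0,v_2] + [v_0,v_1],
  ∂[v_0,v_2,v_4] = [v_2,v_4] − [v_0,v_4] + [v_0,v_2].
As a 10×5 matrix over Z this has rank 5, with invariant factors (1,1,1,1,1).

Reading off H_k = ker ∂_k / im ∂_{k+1}:

  H_0: rank C_0 − rank ∂_1 = 5 − 4 = 1, and the invariant factors of ∂_1 are all 1, so H_0 = Z.

(K is a triangulation of the Möbius band.)

H_0 = Z.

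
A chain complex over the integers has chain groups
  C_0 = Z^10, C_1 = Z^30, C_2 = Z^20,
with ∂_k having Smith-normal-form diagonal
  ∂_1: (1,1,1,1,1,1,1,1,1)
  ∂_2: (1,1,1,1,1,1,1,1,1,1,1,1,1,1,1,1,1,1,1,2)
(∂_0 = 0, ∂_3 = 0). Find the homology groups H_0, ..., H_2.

H_0 = Z,  H_1 = Z ⊕ Z/2Z,  H_2 = 0.

H_0: b_0 = 10 − 0 − 9 = 1; torsion from ∂_1 factors > 1: none. So H_0 = Z.
H_1: b_1 = 30 − 9 − 20 = 1; torsion from ∂_2 factors > 1: [2]. So H_1 = Z ⊕ Z/2Z.
H_2: b_2 = 20 − 20 − 0 = 0; torsion from ∂_3 factors > 1: none. So H_2 = 0.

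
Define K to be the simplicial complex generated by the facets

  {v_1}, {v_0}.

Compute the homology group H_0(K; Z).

Fix the vertex order v_0 < v_1 and write every simplex with vertices in increasing order. Then dim K = 0 and the simplices of K are:

  0-simplices (2): [v_0], [v_1]

so the chain groups are C_0 ≅ Z^2.

Reading off H_k = ker ∂_k / im ∂_{k+1}:

  H_0: rank C_0 − rank ∂_1 = 2 − 0 = 2, and there is no ∂_1, so H_0 = Z^2.

H_0 ≅ Z^2.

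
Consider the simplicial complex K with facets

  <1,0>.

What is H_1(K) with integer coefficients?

Take the total order 0 < 1 on the vertex set. Then K (dimension 1) consists of the simplices:

  0-simplices (2): [0], [1]
  1-simplices (1): [0,1]

giving chain groups C_0 ≅ Z^2, C_1 ≅ Z^1.

∂_1: C_1 → C_0 sends each edge [p,q] (with p < q) to q − p. For instance
  ∂[0,1] = [1] − [0].
This gives a 2×1 integer matrix of rank 1; reducing to Smith normal form yields diagonal entries (1).

Reading off H_k = ker ∂_k / im ∂_{k+1}:

  H_1: rank ker ∂_1 − rank ∂_2 = (1 − 1) − 0 = 0, and there is no ∂_2, so H_1 ≅ 0.

H_1 ≅ 0.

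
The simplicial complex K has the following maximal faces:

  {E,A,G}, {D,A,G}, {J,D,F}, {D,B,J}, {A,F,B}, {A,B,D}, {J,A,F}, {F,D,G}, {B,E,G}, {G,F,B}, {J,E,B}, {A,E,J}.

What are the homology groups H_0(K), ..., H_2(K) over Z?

H_0 ≅ Z,  H_1 ≅ Z/2,  H_2 = 0.

We work with the vertex ordering A < B < D < E < F < G < J. The simplices of K, each written with vertices in increasing order, are:

  0-simplices (7): A, B, D, E, F, G, J
  1-simplices (18): AB, AD, AE, AF, AG, AJ, BD, BE, BF, BG, BJ, DF, DG, DJ, EG, EJ, FG, FJ
  2-simplices (12): ABD, ABF, ADG, AEG, AEJ, AFJ, BDJ, BEG, BEJ, BFG, DFG, DFJ

giving chain groups C_0 ≅ Z^7, C_1 ≅ Z^18, C_2 ≅ Z^12.

∂_1: C_1 → C_0 maps an edge to its endpoints' difference, ∂[p,q] = q − p. For instance
  ∂EG = G − E.
As a 7×18 matrix over Z this has rank 6, with invariant factors (1,1,1,1,1,1).

∂_2: C_2 → C_1 acts by ∂[p,q,r] = [q,r] − [p,r] + [p,q]. For instance
  ∂AFJ = FJ − AJ + AF,
  ∂BDJ = DJ − BJ + BD.
As a 18×12 matrix over Z this has rank 12, with invariant factors (1,1,1,1,1,1,1,1,1,1,1,2).

Computing H_k = (kernel of ∂_k) / (image of ∂_{k+1}):

  H_0: rank C_0 − rank ∂_1 = 7 − 6 = 1, and the invariant factors of ∂_1 are all 1, so H_0 = Z.
  H_1: rank ker ∂_1 − rank ∂_2 = (18 − 6) − 12 = 0, and ∂_2 has invariant factor 2 > 1, so H_1 = Z/2.
  H_2: rank ker ∂_2 − rank ∂_3 = (12 − 12) − 0 = 0, and there is no ∂_3, so H_2 = 0.

As a check, the Euler characteristic is 7 − 18 + 12 = 1, which agrees with 1 − 0 + 0 = 1.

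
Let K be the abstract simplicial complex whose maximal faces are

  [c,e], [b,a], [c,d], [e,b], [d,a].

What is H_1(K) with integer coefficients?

We work with the vertex ordering a < b < c < d < e. The simplices of K, each written with vertices in increasing order, are:

  0-simplices (5): a, b, c, d, e
  1-simplices (5): ab, ad, be, cd, ce

Hence C_0 ≅ Z^5, C_1 ≅ Z^5.

The boundary map ∂_1: C_1 → C_0 maps an edge to its endpoints' difference, ∂[p,q] = q − p.
The resulting 5×5 matrix has rank 4, and its Smith normal form has invariant factors (1,1,1,1).

Now H_k = ker ∂_k / im ∂_{k+1}, so:

  H_1: rank ker ∂_1 − rank ∂_2 = (5 − 4) − 0 = 1, and there is no ∂_2, so H_1 = Z.

H_1 = Z.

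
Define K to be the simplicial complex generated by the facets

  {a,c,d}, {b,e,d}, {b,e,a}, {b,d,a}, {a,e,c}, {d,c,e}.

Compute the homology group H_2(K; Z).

Order the vertices as a < b < c < d < e. Listing each simplex with vertices in this order, K has dimension 2 with simplices:

  0-simplices (5): a, b, c, d, e
  1-simplices (9): ab, ac, ad, ae, bd, be, cd, ce, de
  2-simplices (6): abd, abe, acd, ace, bde, cde

giving chain groups C_0 ≅ Z^5, C_1 ≅ Z^9, C_2 ≅ Z^6.

Boundary ∂_1: C_1 → C_0 is given by ∂[p,q] = [q] − [p]. For instance
  ∂cd = d − c.
This gives a 5×9 integer matrix of rank 4; reducing to Smith normal form yields diagonal entries (1,1,1,1).

Boundary ∂_2: C_2 → C_1 acts by ∂[p,q,r] = [q,r] − [p,r] + [p,q]. For instance
  ∂abd = bd − ad + ab,
  ∂abe = be − ae + ab.
The resulting 9×6 matrix has rank 5, and its Smith normal form has invariant factors (1,1,1,1,1).

From H_k ≅ ker(∂_k) / im(∂_{k+1}) we obtain:

  H_2: rank ker ∂_2 − rank ∂_3 = (6 − 5) − 0 = 1, and there is no ∂_3, so H_2 = Z.

H_2 = Z.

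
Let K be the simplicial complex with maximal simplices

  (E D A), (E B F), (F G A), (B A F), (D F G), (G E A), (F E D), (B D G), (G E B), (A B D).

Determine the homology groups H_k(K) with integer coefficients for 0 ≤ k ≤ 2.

H_0 ≅ Z,  H_1 ≅ Z/2,  H_2 = 0.

K has 6 vertices, 15 edges, 10 triangles.
rank ∂_0 = 0, rank ∂_1 = 5 ⇒ b_0 = 6 − 0 − 5 = 1; all invariant factors of ∂_1 are 1 so no torsion. So H_0 ≅ Z.
rank ∂_1 = 5, rank ∂_2 = 10 ⇒ b_1 = 15 − 5 − 10 = 0; ∂_2 has invariant factor(s) [2] giving torsion. So H_1 ≅ Z/2.
rank ∂_2 = 10, rank ∂_3 = 0 ⇒ b_2 = 10 − 10 − 0 = 0. So H_2 ≅ 0.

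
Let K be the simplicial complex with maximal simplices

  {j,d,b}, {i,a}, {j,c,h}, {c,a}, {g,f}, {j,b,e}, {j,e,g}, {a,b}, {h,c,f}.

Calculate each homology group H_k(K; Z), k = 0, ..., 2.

H_0 ≅ Z,  H_1 ≅ Z^2,  H_2 = 0.

Order the vertices as a < b < c < d < e < f < g < h < i < j. Listing each simplex with vertices in this order, K has dimension 2 with simplices:

  0-simplices (10): a, b, c, d, e, f, g, h, i, j
  1-simplices (16): ab, ac, ai, bd, be, bj, cf, ch, cj, dj, eg, ej, fg, fh, gj, hj
  2-simplices (5): bdj, bej, cfh, chj, egj

giving chain groups C_0 ≅ Z^10, C_1 ≅ Z^16, C_2 ≅ Z^5.

∂_1: C_1 → C_0 is given by ∂[p,q] = [q] − [p].
As a 10×16 matrix over Z this has rank 9, with invariant factors (1,1,1,1,1,1,1,1,1).

Boundary ∂_2: C_2 → C_1 maps a triangle to the signed sum of its edges. For instance
  ∂chj = hj − cj + ch,
  ∂egj = gj − ej + eg.
As a 16×5 matrix over Z this has rank 5, with invariant factors (1,1,1,1,1).

From H_k ≅ ker(∂_k) / im(∂_{k+1}) we obtain:

  H_0: rank C_0 − rank ∂_1 = 10 − 9 = 1, and the invariant factors of ∂_1 are all 1, so H_0 ≅ Z.
  H_1: rank ker ∂_1 − rank ∂_2 = (16 − 9) − 5 = 2, and the invariant factors of ∂_2 are all 1, so H_1 ≅ Z^2.
  H_2: rank ker ∂_2 − rank ∂_3 = (5 − 5) − 0 = 0, and there is no ∂_3, so H_2 ≅ 0.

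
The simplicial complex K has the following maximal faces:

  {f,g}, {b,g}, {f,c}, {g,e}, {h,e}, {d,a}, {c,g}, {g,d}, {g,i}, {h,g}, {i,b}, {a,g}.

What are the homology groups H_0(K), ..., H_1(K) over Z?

H_0 ≅ Z,  H_1 ≅ Z^4.

Order the vertices as a < b < c < d < e < f < g < h < i. Listing each simplex with vertices in this order, K has dimension 1 with simplices:

  0-simplices (9): a, b, c, d, e, f, g, h, i
  1-simplices (12): ad, ag, bg, bi, cf, cg, dg, eg, eh, fg, gh, gi

giving chain groups C_0 ≅ Z^9, C_1 ≅ Z^12.

∂_1: C_1 → C_0 is given by ∂[p,q] = [q] − [p].
The resulting 9×12 matrix has rank 8, and its Smith normal form has invariant factors (1,1,1,1,1,1,1,1).

Computing H_k = (kernel of ∂_k) / (image of ∂_{k+1}):

  H_0: rank C_0 − rank ∂_1 = 9 − 8 = 1, and the invariant factors of ∂_1 are all 1, so H_0 ≅ Z.
  H_1: rank ker ∂_1 − rank ∂_2 = (12 − 8) − 0 = 4, and there is no ∂_2, so H_1 ≅ Z^4.

(K is a triangulation of a wedge of 4 circles.)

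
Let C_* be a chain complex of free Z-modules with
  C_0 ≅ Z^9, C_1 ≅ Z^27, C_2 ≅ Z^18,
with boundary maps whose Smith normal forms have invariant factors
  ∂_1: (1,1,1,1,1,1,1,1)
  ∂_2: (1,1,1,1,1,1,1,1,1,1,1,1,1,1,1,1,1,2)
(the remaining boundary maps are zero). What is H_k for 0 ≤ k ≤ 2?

H_0: b_0 = 9 − 0 − 8 = 1; torsion from ∂_1 factors > 1: none. So H_0 ≅ Z.
H_1: b_1 = 27 − 8 − 18 = 1; torsion from ∂_2 factors > 1: [2]. So H_1 ≅ Z ⊕ Z/2Z.
H_2: b_2 = 18 − 18 − 0 = 0; torsion from ∂_3 factors > 1: none. So H_2 ≅ 0.

H_0 ≅ Z,  H_1 ≅ Z ⊕ Z/2Z,  H_2 = 0.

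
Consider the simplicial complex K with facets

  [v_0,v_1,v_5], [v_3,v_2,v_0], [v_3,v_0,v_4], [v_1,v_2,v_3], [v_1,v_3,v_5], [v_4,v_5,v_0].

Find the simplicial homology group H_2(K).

We work with the vertex ordering v_0 < v_1 < v_2 < v_3 < v_4 < v_5. The simplices of K, each written with vertices in increasing order, are:

  0-simplices (6): [v_0], [v_1], [v_2], [v_3], [v_4], [v_5]
  1-simplices (12): [v_0,v_1], [v_0,v_2], [v_0,v_3], [v_0,v_4], [v_0,v_5], [v_1,v_2], [v_1,v_3], [v_1,v_5], [v_2,v_3], [v_3,v_4], [v_3,v_5], [v_4,v_5]
  2-simplices (6): [v_0,v_1,v_5], [v_0,v_2,v_3], [v_0,v_3,v_4], [v_0,v_4,v_5], [v_1,v_2,v_3], [v_1,v_3,v_5]

Hence C_0 ≅ Z^6, C_1 ≅ Z^12, C_2 ≅ Z^6.

∂_1: C_1 → C_0 maps an edge to its endpoints' difference, ∂[p,q] = q − p.
This gives a 6×12 integer matrix of rank 5; reducing to Smith normal form yields diagonal entries (1,1,1,1,1).

Boundary ∂_2: C_2 → C_1 maps a triangle to the signed sum of its edges. For instance
  ∂[v_1,v_2,v_3] = [v_2,v_3] − [v_1,v_3] + [v_1,v_2],
  ∂[v_0,v_4,v_5] = [v_4,v_5] − [v_0,v_5] + [v_0,v_4].
This gives a 12×6 integer matrix of rank 6; reducing to Smith normal form yields diagonal entries (1,1,1,1,1,1).

Computing H_k = (kernel of ∂_k) / (image of ∂_{k+1}):

  H_2: rank ker ∂_2 − rank ∂_3 = (6 − 6) − 0 = 0, and there is no ∂_3, so H_2 ≅ 0.

(K is a triangulation of the cylinder S^1 x I.)

H_2 = 0.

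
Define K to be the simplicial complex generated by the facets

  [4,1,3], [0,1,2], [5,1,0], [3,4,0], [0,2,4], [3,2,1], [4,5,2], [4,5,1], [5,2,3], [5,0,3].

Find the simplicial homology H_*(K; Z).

Take the total order 0 < 1 < 2 < 3 < 4 < 5 on the vertex set. Then K (dimension 2) consists of the simplices:

  0-simplices (6): [0], [1], [2], [3], [4], [5]
  1-simplices (15): [0,1], [0,2], [0,3], [0,4], [0,5], [1,2], [1,3], [1,4], [1,5], [2,3], [2,4], [2,5], [3,4], [3,5], [4,5]
  2-simplices (10): [0,1,2], [0,1,5], [0,2,4], [0,3,4], [0,3,5], [1,2,3], [1,3,4], [1,4,5], [2,3,5], [2,4,5]

so the chain groups are C_0 ≅ Z^6, C_1 ≅ Z^15, C_2 ≅ Z^10.

∂_1: C_1 → C_0 maps an edge to its endpoints' difference, ∂[p,q] = q − p.
This gives a 6×15 integer matrix of rank 5; reducing to Smith normal form yields diagonal entries (1,1,1,1,1).

∂_2: C_2 → C_1 acts by ∂[p,q,r] = [q,r] − [p,r] + [p,q]. For instance
  ∂[2,3,5] = [3,5] − [2,5] + [2,3],
  ∂[1,2,3] = [2,3] − [1,3] + [1,2].
The resulting 15×10 matrix has rank 10, and its Smith normal form has invariant factors (1,1,1,1,1,1,1,1,1,2).

Computing H_k = (kernel of ∂_k) / (image of ∂_{k+1}):

  H_0: rank C_0 − rank ∂_1 = 6 − 5 = 1, and the invariant factors of ∂_1 are all 1, so H_0 ≅ Z.
  H_1: rank ker ∂_1 − rank ∂_2 = (15 − 5) − 10 = 0, and ∂_2 has invariant factor 2 > 1, so H_1 ≅ Z/2Z.
  H_2: rank ker ∂_2 − rank ∂_3 = (10 − 10) − 0 = 0, and there is no ∂_3, so H_2 ≅ 0.

As a check, the Euler characteristic is 6 − 15 + 10 = 1, which agrees with 1 − 0 + 0 = 1.

H_0 = Z,  H_1 = Z/2Z,  H_2 = 0.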